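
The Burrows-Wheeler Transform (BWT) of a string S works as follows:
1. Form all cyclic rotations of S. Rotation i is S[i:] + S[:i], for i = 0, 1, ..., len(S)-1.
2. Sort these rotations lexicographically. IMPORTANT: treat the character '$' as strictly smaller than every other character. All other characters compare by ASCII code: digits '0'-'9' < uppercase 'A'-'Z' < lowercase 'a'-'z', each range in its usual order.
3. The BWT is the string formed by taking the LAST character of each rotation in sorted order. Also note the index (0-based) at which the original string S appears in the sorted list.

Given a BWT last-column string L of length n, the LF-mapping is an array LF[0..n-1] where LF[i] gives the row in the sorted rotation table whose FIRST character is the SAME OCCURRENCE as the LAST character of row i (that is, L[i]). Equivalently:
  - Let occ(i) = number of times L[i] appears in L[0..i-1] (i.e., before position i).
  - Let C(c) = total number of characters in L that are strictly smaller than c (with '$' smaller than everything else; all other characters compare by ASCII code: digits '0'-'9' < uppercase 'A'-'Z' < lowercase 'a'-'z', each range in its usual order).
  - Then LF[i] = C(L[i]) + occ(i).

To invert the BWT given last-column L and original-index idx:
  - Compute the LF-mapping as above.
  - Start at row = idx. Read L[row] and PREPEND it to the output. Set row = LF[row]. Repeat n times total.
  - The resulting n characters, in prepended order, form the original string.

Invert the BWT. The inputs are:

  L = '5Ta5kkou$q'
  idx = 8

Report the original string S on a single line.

Answer: quokka5T5$

Derivation:
LF mapping: 1 3 4 2 5 6 7 9 0 8
Walk LF starting at row 8, prepending L[row]:
  step 1: row=8, L[8]='$', prepend. Next row=LF[8]=0
  step 2: row=0, L[0]='5', prepend. Next row=LF[0]=1
  step 3: row=1, L[1]='T', prepend. Next row=LF[1]=3
  step 4: row=3, L[3]='5', prepend. Next row=LF[3]=2
  step 5: row=2, L[2]='a', prepend. Next row=LF[2]=4
  step 6: row=4, L[4]='k', prepend. Next row=LF[4]=5
  step 7: row=5, L[5]='k', prepend. Next row=LF[5]=6
  step 8: row=6, L[6]='o', prepend. Next row=LF[6]=7
  step 9: row=7, L[7]='u', prepend. Next row=LF[7]=9
  step 10: row=9, L[9]='q', prepend. Next row=LF[9]=8
Reversed output: quokka5T5$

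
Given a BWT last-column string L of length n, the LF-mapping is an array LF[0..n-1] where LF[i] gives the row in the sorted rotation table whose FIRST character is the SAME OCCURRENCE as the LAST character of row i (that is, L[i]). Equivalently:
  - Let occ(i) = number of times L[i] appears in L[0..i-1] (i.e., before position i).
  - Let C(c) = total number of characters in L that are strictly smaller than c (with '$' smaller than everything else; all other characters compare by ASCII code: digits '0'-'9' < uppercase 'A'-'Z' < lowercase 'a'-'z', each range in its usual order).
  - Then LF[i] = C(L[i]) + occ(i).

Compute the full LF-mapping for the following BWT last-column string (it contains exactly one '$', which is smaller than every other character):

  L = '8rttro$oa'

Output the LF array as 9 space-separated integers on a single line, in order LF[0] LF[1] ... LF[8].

Char counts: '$':1, '8':1, 'a':1, 'o':2, 'r':2, 't':2
C (first-col start): C('$')=0, C('8')=1, C('a')=2, C('o')=3, C('r')=5, C('t')=7
L[0]='8': occ=0, LF[0]=C('8')+0=1+0=1
L[1]='r': occ=0, LF[1]=C('r')+0=5+0=5
L[2]='t': occ=0, LF[2]=C('t')+0=7+0=7
L[3]='t': occ=1, LF[3]=C('t')+1=7+1=8
L[4]='r': occ=1, LF[4]=C('r')+1=5+1=6
L[5]='o': occ=0, LF[5]=C('o')+0=3+0=3
L[6]='$': occ=0, LF[6]=C('$')+0=0+0=0
L[7]='o': occ=1, LF[7]=C('o')+1=3+1=4
L[8]='a': occ=0, LF[8]=C('a')+0=2+0=2

Answer: 1 5 7 8 6 3 0 4 2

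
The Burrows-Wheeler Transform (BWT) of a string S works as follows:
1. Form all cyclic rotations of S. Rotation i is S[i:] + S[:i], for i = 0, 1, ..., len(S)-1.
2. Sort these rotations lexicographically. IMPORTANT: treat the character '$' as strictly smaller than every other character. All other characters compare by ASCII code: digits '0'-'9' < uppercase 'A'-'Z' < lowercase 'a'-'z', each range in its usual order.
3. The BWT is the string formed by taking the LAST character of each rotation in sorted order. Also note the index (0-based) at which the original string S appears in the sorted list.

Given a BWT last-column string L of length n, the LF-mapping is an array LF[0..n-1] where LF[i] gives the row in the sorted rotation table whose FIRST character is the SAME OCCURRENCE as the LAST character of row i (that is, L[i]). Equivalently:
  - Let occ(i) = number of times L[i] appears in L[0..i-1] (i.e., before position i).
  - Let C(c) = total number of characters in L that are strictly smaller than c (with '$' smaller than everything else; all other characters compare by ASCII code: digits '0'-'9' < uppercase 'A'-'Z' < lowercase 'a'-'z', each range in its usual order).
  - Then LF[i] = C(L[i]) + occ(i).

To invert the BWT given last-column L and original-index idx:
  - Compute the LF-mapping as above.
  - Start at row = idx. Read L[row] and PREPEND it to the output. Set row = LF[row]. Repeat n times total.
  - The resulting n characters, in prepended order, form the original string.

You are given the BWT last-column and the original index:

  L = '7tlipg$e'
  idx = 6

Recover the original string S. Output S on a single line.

Answer: piglet7$

Derivation:
LF mapping: 1 7 5 4 6 3 0 2
Walk LF starting at row 6, prepending L[row]:
  step 1: row=6, L[6]='$', prepend. Next row=LF[6]=0
  step 2: row=0, L[0]='7', prepend. Next row=LF[0]=1
  step 3: row=1, L[1]='t', prepend. Next row=LF[1]=7
  step 4: row=7, L[7]='e', prepend. Next row=LF[7]=2
  step 5: row=2, L[2]='l', prepend. Next row=LF[2]=5
  step 6: row=5, L[5]='g', prepend. Next row=LF[5]=3
  step 7: row=3, L[3]='i', prepend. Next row=LF[3]=4
  step 8: row=4, L[4]='p', prepend. Next row=LF[4]=6
Reversed output: piglet7$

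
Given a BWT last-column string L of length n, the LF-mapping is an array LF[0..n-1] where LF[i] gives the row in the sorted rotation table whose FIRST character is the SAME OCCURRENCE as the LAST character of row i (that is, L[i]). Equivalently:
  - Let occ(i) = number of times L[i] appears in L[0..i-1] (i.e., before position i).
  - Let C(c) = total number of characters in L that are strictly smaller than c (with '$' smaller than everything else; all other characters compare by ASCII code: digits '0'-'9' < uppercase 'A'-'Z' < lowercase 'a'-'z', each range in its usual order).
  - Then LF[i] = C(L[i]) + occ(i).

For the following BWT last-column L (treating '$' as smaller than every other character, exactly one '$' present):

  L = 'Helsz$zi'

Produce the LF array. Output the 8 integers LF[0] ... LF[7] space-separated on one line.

Char counts: '$':1, 'H':1, 'e':1, 'i':1, 'l':1, 's':1, 'z':2
C (first-col start): C('$')=0, C('H')=1, C('e')=2, C('i')=3, C('l')=4, C('s')=5, C('z')=6
L[0]='H': occ=0, LF[0]=C('H')+0=1+0=1
L[1]='e': occ=0, LF[1]=C('e')+0=2+0=2
L[2]='l': occ=0, LF[2]=C('l')+0=4+0=4
L[3]='s': occ=0, LF[3]=C('s')+0=5+0=5
L[4]='z': occ=0, LF[4]=C('z')+0=6+0=6
L[5]='$': occ=0, LF[5]=C('$')+0=0+0=0
L[6]='z': occ=1, LF[6]=C('z')+1=6+1=7
L[7]='i': occ=0, LF[7]=C('i')+0=3+0=3

Answer: 1 2 4 5 6 0 7 3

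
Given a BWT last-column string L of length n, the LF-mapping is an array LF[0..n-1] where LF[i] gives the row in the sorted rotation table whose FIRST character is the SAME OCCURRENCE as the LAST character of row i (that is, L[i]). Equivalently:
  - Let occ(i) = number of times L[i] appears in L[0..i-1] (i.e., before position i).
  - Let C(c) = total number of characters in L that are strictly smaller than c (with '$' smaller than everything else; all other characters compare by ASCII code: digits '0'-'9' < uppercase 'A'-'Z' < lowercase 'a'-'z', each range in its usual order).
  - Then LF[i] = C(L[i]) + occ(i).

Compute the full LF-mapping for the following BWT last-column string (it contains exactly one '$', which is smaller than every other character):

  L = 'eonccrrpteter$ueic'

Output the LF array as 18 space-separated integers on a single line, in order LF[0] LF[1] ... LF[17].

Answer: 4 10 9 1 2 12 13 11 15 5 16 6 14 0 17 7 8 3

Derivation:
Char counts: '$':1, 'c':3, 'e':4, 'i':1, 'n':1, 'o':1, 'p':1, 'r':3, 't':2, 'u':1
C (first-col start): C('$')=0, C('c')=1, C('e')=4, C('i')=8, C('n')=9, C('o')=10, C('p')=11, C('r')=12, C('t')=15, C('u')=17
L[0]='e': occ=0, LF[0]=C('e')+0=4+0=4
L[1]='o': occ=0, LF[1]=C('o')+0=10+0=10
L[2]='n': occ=0, LF[2]=C('n')+0=9+0=9
L[3]='c': occ=0, LF[3]=C('c')+0=1+0=1
L[4]='c': occ=1, LF[4]=C('c')+1=1+1=2
L[5]='r': occ=0, LF[5]=C('r')+0=12+0=12
L[6]='r': occ=1, LF[6]=C('r')+1=12+1=13
L[7]='p': occ=0, LF[7]=C('p')+0=11+0=11
L[8]='t': occ=0, LF[8]=C('t')+0=15+0=15
L[9]='e': occ=1, LF[9]=C('e')+1=4+1=5
L[10]='t': occ=1, LF[10]=C('t')+1=15+1=16
L[11]='e': occ=2, LF[11]=C('e')+2=4+2=6
L[12]='r': occ=2, LF[12]=C('r')+2=12+2=14
L[13]='$': occ=0, LF[13]=C('$')+0=0+0=0
L[14]='u': occ=0, LF[14]=C('u')+0=17+0=17
L[15]='e': occ=3, LF[15]=C('e')+3=4+3=7
L[16]='i': occ=0, LF[16]=C('i')+0=8+0=8
L[17]='c': occ=2, LF[17]=C('c')+2=1+2=3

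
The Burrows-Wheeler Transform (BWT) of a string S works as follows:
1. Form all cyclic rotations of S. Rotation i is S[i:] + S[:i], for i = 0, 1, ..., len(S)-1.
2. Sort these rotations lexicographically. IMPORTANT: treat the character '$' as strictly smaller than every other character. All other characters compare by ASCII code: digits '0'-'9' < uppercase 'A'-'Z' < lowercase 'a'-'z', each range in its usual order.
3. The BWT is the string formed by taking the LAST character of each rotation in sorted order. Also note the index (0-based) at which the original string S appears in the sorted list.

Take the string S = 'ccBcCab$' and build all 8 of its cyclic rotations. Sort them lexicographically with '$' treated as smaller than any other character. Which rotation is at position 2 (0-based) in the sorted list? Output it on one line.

All 8 rotations (rotation i = S[i:]+S[:i]):
  rot[0] = ccBcCab$
  rot[1] = cBcCab$c
  rot[2] = BcCab$cc
  rot[3] = cCab$ccB
  rot[4] = Cab$ccBc
  rot[5] = ab$ccBcC
  rot[6] = b$ccBcCa
  rot[7] = $ccBcCab
Sorted (with $ < everything):
  sorted[0] = $ccBcCab
  sorted[1] = BcCab$cc
  sorted[2] = Cab$ccBc
  sorted[3] = ab$ccBcC
  sorted[4] = b$ccBcCa
  sorted[5] = cBcCab$c
  sorted[6] = cCab$ccB
  sorted[7] = ccBcCab$
sorted[2] = Cab$ccBc

Answer: Cab$ccBc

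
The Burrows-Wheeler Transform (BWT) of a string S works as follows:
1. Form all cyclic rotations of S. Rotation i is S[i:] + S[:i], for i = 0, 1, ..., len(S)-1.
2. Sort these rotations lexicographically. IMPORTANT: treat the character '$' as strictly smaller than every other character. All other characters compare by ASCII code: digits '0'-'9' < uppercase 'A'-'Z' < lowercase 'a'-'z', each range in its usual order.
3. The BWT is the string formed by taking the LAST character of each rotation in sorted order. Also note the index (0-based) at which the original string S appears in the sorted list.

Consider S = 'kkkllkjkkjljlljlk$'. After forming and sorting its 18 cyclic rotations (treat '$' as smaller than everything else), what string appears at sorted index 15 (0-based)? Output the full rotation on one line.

Answer: lkjkkjljlljlk$kkkl

Derivation:
All 18 rotations (rotation i = S[i:]+S[:i]):
  rot[0] = kkkllkjkkjljlljlk$
  rot[1] = kkllkjkkjljlljlk$k
  rot[2] = kllkjkkjljlljlk$kk
  rot[3] = llkjkkjljlljlk$kkk
  rot[4] = lkjkkjljlljlk$kkkl
  rot[5] = kjkkjljlljlk$kkkll
  rot[6] = jkkjljlljlk$kkkllk
  rot[7] = kkjljlljlk$kkkllkj
  rot[8] = kjljlljlk$kkkllkjk
  rot[9] = jljlljlk$kkkllkjkk
  rot[10] = ljlljlk$kkkllkjkkj
  rot[11] = jlljlk$kkkllkjkkjl
  rot[12] = lljlk$kkkllkjkkjlj
  rot[13] = ljlk$kkkllkjkkjljl
  rot[14] = jlk$kkkllkjkkjljll
  rot[15] = lk$kkkllkjkkjljllj
  rot[16] = k$kkkllkjkkjljlljl
  rot[17] = $kkkllkjkkjljlljlk
Sorted (with $ < everything):
  sorted[0] = $kkkllkjkkjljlljlk
  sorted[1] = jkkjljlljlk$kkkllk
  sorted[2] = jljlljlk$kkkllkjkk
  sorted[3] = jlk$kkkllkjkkjljll
  sorted[4] = jlljlk$kkkllkjkkjl
  sorted[5] = k$kkkllkjkkjljlljl
  sorted[6] = kjkkjljlljlk$kkkll
  sorted[7] = kjljlljlk$kkkllkjk
  sorted[8] = kkjljlljlk$kkkllkj
  sorted[9] = kkkllkjkkjljlljlk$
  sorted[10] = kkllkjkkjljlljlk$k
  sorted[11] = kllkjkkjljlljlk$kk
  sorted[12] = ljlk$kkkllkjkkjljl
  sorted[13] = ljlljlk$kkkllkjkkj
  sorted[14] = lk$kkkllkjkkjljllj
  sorted[15] = lkjkkjljlljlk$kkkl
  sorted[16] = lljlk$kkkllkjkkjlj
  sorted[17] = llkjkkjljlljlk$kkk
sorted[15] = lkjkkjljlljlk$kkkl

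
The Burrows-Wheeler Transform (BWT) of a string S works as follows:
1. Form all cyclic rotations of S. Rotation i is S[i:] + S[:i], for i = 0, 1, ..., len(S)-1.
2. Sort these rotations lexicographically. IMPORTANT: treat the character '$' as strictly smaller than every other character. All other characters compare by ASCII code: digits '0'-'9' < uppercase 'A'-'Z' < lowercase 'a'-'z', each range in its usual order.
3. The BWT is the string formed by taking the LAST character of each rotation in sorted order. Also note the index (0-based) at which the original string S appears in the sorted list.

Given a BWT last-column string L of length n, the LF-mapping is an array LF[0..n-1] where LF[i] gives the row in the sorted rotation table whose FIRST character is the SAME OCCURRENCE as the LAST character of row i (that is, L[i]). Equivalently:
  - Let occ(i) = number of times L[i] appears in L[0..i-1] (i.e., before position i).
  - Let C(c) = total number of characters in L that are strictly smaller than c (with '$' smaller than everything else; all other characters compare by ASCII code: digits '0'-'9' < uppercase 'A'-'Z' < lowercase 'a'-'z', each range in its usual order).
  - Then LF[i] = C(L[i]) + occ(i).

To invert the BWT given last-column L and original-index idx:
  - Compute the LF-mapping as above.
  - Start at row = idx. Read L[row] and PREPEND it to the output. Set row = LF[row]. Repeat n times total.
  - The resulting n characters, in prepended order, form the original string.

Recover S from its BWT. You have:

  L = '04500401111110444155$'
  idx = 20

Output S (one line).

LF mapping: 1 13 18 2 3 14 4 6 7 8 9 10 11 5 15 16 17 12 19 20 0
Walk LF starting at row 20, prepending L[row]:
  step 1: row=20, L[20]='$', prepend. Next row=LF[20]=0
  step 2: row=0, L[0]='0', prepend. Next row=LF[0]=1
  step 3: row=1, L[1]='4', prepend. Next row=LF[1]=13
  step 4: row=13, L[13]='0', prepend. Next row=LF[13]=5
  step 5: row=5, L[5]='4', prepend. Next row=LF[5]=14
  step 6: row=14, L[14]='4', prepend. Next row=LF[14]=15
  step 7: row=15, L[15]='4', prepend. Next row=LF[15]=16
  step 8: row=16, L[16]='4', prepend. Next row=LF[16]=17
  step 9: row=17, L[17]='1', prepend. Next row=LF[17]=12
  step 10: row=12, L[12]='1', prepend. Next row=LF[12]=11
  step 11: row=11, L[11]='1', prepend. Next row=LF[11]=10
  step 12: row=10, L[10]='1', prepend. Next row=LF[10]=9
  step 13: row=9, L[9]='1', prepend. Next row=LF[9]=8
  step 14: row=8, L[8]='1', prepend. Next row=LF[8]=7
  step 15: row=7, L[7]='1', prepend. Next row=LF[7]=6
  step 16: row=6, L[6]='0', prepend. Next row=LF[6]=4
  step 17: row=4, L[4]='0', prepend. Next row=LF[4]=3
  step 18: row=3, L[3]='0', prepend. Next row=LF[3]=2
  step 19: row=2, L[2]='5', prepend. Next row=LF[2]=18
  step 20: row=18, L[18]='5', prepend. Next row=LF[18]=19
  step 21: row=19, L[19]='5', prepend. Next row=LF[19]=20
Reversed output: 55500011111114444040$

Answer: 55500011111114444040$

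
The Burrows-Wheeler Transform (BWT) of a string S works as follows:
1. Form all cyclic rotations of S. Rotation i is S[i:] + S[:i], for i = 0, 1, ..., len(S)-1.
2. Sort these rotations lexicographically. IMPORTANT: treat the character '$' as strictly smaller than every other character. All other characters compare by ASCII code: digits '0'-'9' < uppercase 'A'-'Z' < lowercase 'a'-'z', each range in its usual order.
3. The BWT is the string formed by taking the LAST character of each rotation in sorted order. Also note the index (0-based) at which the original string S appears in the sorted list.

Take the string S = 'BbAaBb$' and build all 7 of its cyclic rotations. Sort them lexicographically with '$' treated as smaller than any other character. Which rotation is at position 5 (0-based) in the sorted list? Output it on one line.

Answer: b$BbAaB

Derivation:
All 7 rotations (rotation i = S[i:]+S[:i]):
  rot[0] = BbAaBb$
  rot[1] = bAaBb$B
  rot[2] = AaBb$Bb
  rot[3] = aBb$BbA
  rot[4] = Bb$BbAa
  rot[5] = b$BbAaB
  rot[6] = $BbAaBb
Sorted (with $ < everything):
  sorted[0] = $BbAaBb
  sorted[1] = AaBb$Bb
  sorted[2] = Bb$BbAa
  sorted[3] = BbAaBb$
  sorted[4] = aBb$BbA
  sorted[5] = b$BbAaB
  sorted[6] = bAaBb$B
sorted[5] = b$BbAaB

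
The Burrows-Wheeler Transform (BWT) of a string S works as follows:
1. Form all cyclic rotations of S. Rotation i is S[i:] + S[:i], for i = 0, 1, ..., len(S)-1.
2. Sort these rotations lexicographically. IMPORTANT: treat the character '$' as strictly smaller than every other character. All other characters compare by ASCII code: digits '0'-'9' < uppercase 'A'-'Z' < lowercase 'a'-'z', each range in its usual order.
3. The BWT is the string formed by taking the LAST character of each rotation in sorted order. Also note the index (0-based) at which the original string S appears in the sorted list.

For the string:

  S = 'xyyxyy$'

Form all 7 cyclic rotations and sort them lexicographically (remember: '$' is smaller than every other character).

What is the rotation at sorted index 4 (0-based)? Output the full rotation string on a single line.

All 7 rotations (rotation i = S[i:]+S[:i]):
  rot[0] = xyyxyy$
  rot[1] = yyxyy$x
  rot[2] = yxyy$xy
  rot[3] = xyy$xyy
  rot[4] = yy$xyyx
  rot[5] = y$xyyxy
  rot[6] = $xyyxyy
Sorted (with $ < everything):
  sorted[0] = $xyyxyy
  sorted[1] = xyy$xyy
  sorted[2] = xyyxyy$
  sorted[3] = y$xyyxy
  sorted[4] = yxyy$xy
  sorted[5] = yy$xyyx
  sorted[6] = yyxyy$x
sorted[4] = yxyy$xy

Answer: yxyy$xy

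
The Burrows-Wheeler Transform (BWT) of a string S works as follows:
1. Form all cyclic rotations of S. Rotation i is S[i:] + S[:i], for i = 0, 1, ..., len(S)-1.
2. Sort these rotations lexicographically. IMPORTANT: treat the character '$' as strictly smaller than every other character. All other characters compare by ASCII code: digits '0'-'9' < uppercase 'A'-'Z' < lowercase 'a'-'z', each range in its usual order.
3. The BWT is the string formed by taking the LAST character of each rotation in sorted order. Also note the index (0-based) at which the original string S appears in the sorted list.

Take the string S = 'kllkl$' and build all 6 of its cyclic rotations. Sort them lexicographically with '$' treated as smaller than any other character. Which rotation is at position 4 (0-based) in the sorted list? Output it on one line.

All 6 rotations (rotation i = S[i:]+S[:i]):
  rot[0] = kllkl$
  rot[1] = llkl$k
  rot[2] = lkl$kl
  rot[3] = kl$kll
  rot[4] = l$kllk
  rot[5] = $kllkl
Sorted (with $ < everything):
  sorted[0] = $kllkl
  sorted[1] = kl$kll
  sorted[2] = kllkl$
  sorted[3] = l$kllk
  sorted[4] = lkl$kl
  sorted[5] = llkl$k
sorted[4] = lkl$kl

Answer: lkl$kl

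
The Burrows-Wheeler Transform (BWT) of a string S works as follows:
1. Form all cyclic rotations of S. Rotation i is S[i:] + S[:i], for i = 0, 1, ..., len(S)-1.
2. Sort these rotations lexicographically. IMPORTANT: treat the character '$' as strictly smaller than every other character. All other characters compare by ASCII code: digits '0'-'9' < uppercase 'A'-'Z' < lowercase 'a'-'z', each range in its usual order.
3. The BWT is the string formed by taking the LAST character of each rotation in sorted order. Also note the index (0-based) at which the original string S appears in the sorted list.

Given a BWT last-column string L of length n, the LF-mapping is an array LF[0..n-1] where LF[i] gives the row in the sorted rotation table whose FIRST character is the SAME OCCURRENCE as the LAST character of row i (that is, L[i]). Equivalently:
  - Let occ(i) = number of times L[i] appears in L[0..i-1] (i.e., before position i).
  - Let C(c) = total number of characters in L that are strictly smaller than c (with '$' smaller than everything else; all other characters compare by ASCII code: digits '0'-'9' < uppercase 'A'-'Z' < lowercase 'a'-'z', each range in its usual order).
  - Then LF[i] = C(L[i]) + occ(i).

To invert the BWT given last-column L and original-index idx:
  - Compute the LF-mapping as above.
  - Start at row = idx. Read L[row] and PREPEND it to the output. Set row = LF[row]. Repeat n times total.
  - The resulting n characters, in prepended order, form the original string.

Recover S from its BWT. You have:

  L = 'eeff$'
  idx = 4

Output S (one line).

LF mapping: 1 2 3 4 0
Walk LF starting at row 4, prepending L[row]:
  step 1: row=4, L[4]='$', prepend. Next row=LF[4]=0
  step 2: row=0, L[0]='e', prepend. Next row=LF[0]=1
  step 3: row=1, L[1]='e', prepend. Next row=LF[1]=2
  step 4: row=2, L[2]='f', prepend. Next row=LF[2]=3
  step 5: row=3, L[3]='f', prepend. Next row=LF[3]=4
Reversed output: ffee$

Answer: ffee$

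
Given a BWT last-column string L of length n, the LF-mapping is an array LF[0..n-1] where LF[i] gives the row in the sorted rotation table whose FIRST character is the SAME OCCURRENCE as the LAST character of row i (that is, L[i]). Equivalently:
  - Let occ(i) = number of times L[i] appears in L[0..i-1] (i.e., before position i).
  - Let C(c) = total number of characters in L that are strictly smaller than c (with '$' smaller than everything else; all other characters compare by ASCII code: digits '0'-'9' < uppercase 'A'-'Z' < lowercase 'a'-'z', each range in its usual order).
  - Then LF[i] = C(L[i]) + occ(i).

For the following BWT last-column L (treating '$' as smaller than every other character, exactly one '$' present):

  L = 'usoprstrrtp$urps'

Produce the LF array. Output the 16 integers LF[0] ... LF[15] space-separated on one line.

Char counts: '$':1, 'o':1, 'p':3, 'r':4, 's':3, 't':2, 'u':2
C (first-col start): C('$')=0, C('o')=1, C('p')=2, C('r')=5, C('s')=9, C('t')=12, C('u')=14
L[0]='u': occ=0, LF[0]=C('u')+0=14+0=14
L[1]='s': occ=0, LF[1]=C('s')+0=9+0=9
L[2]='o': occ=0, LF[2]=C('o')+0=1+0=1
L[3]='p': occ=0, LF[3]=C('p')+0=2+0=2
L[4]='r': occ=0, LF[4]=C('r')+0=5+0=5
L[5]='s': occ=1, LF[5]=C('s')+1=9+1=10
L[6]='t': occ=0, LF[6]=C('t')+0=12+0=12
L[7]='r': occ=1, LF[7]=C('r')+1=5+1=6
L[8]='r': occ=2, LF[8]=C('r')+2=5+2=7
L[9]='t': occ=1, LF[9]=C('t')+1=12+1=13
L[10]='p': occ=1, LF[10]=C('p')+1=2+1=3
L[11]='$': occ=0, LF[11]=C('$')+0=0+0=0
L[12]='u': occ=1, LF[12]=C('u')+1=14+1=15
L[13]='r': occ=3, LF[13]=C('r')+3=5+3=8
L[14]='p': occ=2, LF[14]=C('p')+2=2+2=4
L[15]='s': occ=2, LF[15]=C('s')+2=9+2=11

Answer: 14 9 1 2 5 10 12 6 7 13 3 0 15 8 4 11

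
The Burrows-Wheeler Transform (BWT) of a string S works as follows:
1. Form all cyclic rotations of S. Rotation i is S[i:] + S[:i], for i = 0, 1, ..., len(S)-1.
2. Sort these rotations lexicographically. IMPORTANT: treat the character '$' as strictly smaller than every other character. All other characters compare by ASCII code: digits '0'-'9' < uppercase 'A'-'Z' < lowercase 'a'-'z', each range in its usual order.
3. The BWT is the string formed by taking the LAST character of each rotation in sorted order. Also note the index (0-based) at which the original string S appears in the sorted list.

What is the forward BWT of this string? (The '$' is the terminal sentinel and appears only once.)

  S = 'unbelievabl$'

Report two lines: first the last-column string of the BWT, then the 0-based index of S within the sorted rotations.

Answer: lvnabilbeu$e
10

Derivation:
All 12 rotations (rotation i = S[i:]+S[:i]):
  rot[0] = unbelievabl$
  rot[1] = nbelievabl$u
  rot[2] = believabl$un
  rot[3] = elievabl$unb
  rot[4] = lievabl$unbe
  rot[5] = ievabl$unbel
  rot[6] = evabl$unbeli
  rot[7] = vabl$unbelie
  rot[8] = abl$unbeliev
  rot[9] = bl$unbelieva
  rot[10] = l$unbelievab
  rot[11] = $unbelievabl
Sorted (with $ < everything):
  sorted[0] = $unbelievabl  (last char: 'l')
  sorted[1] = abl$unbeliev  (last char: 'v')
  sorted[2] = believabl$un  (last char: 'n')
  sorted[3] = bl$unbelieva  (last char: 'a')
  sorted[4] = elievabl$unb  (last char: 'b')
  sorted[5] = evabl$unbeli  (last char: 'i')
  sorted[6] = ievabl$unbel  (last char: 'l')
  sorted[7] = l$unbelievab  (last char: 'b')
  sorted[8] = lievabl$unbe  (last char: 'e')
  sorted[9] = nbelievabl$u  (last char: 'u')
  sorted[10] = unbelievabl$  (last char: '$')
  sorted[11] = vabl$unbelie  (last char: 'e')
Last column: lvnabilbeu$e
Original string S is at sorted index 10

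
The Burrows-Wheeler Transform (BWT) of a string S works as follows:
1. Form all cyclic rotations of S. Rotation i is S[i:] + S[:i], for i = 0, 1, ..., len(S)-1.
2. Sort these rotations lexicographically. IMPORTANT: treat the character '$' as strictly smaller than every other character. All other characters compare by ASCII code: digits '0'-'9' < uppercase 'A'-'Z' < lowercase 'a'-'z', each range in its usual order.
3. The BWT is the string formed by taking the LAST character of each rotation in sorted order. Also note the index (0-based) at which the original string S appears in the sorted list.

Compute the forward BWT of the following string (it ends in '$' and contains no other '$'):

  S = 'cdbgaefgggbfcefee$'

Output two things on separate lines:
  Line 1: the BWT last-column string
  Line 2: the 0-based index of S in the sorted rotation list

All 18 rotations (rotation i = S[i:]+S[:i]):
  rot[0] = cdbgaefgggbfcefee$
  rot[1] = dbgaefgggbfcefee$c
  rot[2] = bgaefgggbfcefee$cd
  rot[3] = gaefgggbfcefee$cdb
  rot[4] = aefgggbfcefee$cdbg
  rot[5] = efgggbfcefee$cdbga
  rot[6] = fgggbfcefee$cdbgae
  rot[7] = gggbfcefee$cdbgaef
  rot[8] = ggbfcefee$cdbgaefg
  rot[9] = gbfcefee$cdbgaefgg
  rot[10] = bfcefee$cdbgaefggg
  rot[11] = fcefee$cdbgaefgggb
  rot[12] = cefee$cdbgaefgggbf
  rot[13] = efee$cdbgaefgggbfc
  rot[14] = fee$cdbgaefgggbfce
  rot[15] = ee$cdbgaefgggbfcef
  rot[16] = e$cdbgaefgggbfcefe
  rot[17] = $cdbgaefgggbfcefee
Sorted (with $ < everything):
  sorted[0] = $cdbgaefgggbfcefee  (last char: 'e')
  sorted[1] = aefgggbfcefee$cdbg  (last char: 'g')
  sorted[2] = bfcefee$cdbgaefggg  (last char: 'g')
  sorted[3] = bgaefgggbfcefee$cd  (last char: 'd')
  sorted[4] = cdbgaefgggbfcefee$  (last char: '$')
  sorted[5] = cefee$cdbgaefgggbf  (last char: 'f')
  sorted[6] = dbgaefgggbfcefee$c  (last char: 'c')
  sorted[7] = e$cdbgaefgggbfcefe  (last char: 'e')
  sorted[8] = ee$cdbgaefgggbfcef  (last char: 'f')
  sorted[9] = efee$cdbgaefgggbfc  (last char: 'c')
  sorted[10] = efgggbfcefee$cdbga  (last char: 'a')
  sorted[11] = fcefee$cdbgaefgggb  (last char: 'b')
  sorted[12] = fee$cdbgaefgggbfce  (last char: 'e')
  sorted[13] = fgggbfcefee$cdbgae  (last char: 'e')
  sorted[14] = gaefgggbfcefee$cdb  (last char: 'b')
  sorted[15] = gbfcefee$cdbgaefgg  (last char: 'g')
  sorted[16] = ggbfcefee$cdbgaefg  (last char: 'g')
  sorted[17] = gggbfcefee$cdbgaef  (last char: 'f')
Last column: eggd$fcefcabeebggf
Original string S is at sorted index 4

Answer: eggd$fcefcabeebggf
4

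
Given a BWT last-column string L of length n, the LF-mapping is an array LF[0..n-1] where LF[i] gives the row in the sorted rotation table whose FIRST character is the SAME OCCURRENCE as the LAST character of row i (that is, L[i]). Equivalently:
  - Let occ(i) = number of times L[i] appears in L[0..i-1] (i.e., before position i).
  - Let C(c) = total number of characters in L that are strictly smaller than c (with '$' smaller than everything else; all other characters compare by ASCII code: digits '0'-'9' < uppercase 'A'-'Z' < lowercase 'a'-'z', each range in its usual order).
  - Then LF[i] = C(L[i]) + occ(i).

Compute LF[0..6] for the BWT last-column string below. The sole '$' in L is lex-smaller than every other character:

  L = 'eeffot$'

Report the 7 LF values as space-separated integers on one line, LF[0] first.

Char counts: '$':1, 'e':2, 'f':2, 'o':1, 't':1
C (first-col start): C('$')=0, C('e')=1, C('f')=3, C('o')=5, C('t')=6
L[0]='e': occ=0, LF[0]=C('e')+0=1+0=1
L[1]='e': occ=1, LF[1]=C('e')+1=1+1=2
L[2]='f': occ=0, LF[2]=C('f')+0=3+0=3
L[3]='f': occ=1, LF[3]=C('f')+1=3+1=4
L[4]='o': occ=0, LF[4]=C('o')+0=5+0=5
L[5]='t': occ=0, LF[5]=C('t')+0=6+0=6
L[6]='$': occ=0, LF[6]=C('$')+0=0+0=0

Answer: 1 2 3 4 5 6 0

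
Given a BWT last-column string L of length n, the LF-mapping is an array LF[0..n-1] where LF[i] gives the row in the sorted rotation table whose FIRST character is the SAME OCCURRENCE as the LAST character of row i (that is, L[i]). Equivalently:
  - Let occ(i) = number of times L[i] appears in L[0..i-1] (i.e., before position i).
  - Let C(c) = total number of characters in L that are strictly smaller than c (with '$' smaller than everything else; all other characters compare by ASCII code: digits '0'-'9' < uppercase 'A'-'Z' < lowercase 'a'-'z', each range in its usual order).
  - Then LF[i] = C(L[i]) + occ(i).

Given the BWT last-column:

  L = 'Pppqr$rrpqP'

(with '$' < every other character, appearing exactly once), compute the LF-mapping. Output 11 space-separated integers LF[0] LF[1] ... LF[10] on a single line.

Char counts: '$':1, 'P':2, 'p':3, 'q':2, 'r':3
C (first-col start): C('$')=0, C('P')=1, C('p')=3, C('q')=6, C('r')=8
L[0]='P': occ=0, LF[0]=C('P')+0=1+0=1
L[1]='p': occ=0, LF[1]=C('p')+0=3+0=3
L[2]='p': occ=1, LF[2]=C('p')+1=3+1=4
L[3]='q': occ=0, LF[3]=C('q')+0=6+0=6
L[4]='r': occ=0, LF[4]=C('r')+0=8+0=8
L[5]='$': occ=0, LF[5]=C('$')+0=0+0=0
L[6]='r': occ=1, LF[6]=C('r')+1=8+1=9
L[7]='r': occ=2, LF[7]=C('r')+2=8+2=10
L[8]='p': occ=2, LF[8]=C('p')+2=3+2=5
L[9]='q': occ=1, LF[9]=C('q')+1=6+1=7
L[10]='P': occ=1, LF[10]=C('P')+1=1+1=2

Answer: 1 3 4 6 8 0 9 10 5 7 2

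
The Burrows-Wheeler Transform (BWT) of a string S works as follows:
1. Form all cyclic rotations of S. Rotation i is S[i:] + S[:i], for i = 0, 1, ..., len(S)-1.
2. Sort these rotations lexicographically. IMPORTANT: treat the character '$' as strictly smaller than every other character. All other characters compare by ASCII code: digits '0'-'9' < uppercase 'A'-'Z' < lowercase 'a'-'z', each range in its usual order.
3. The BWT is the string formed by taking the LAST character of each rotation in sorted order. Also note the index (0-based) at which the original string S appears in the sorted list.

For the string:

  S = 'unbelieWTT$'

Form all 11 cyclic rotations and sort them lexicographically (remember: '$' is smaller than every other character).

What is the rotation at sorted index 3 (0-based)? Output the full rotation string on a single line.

All 11 rotations (rotation i = S[i:]+S[:i]):
  rot[0] = unbelieWTT$
  rot[1] = nbelieWTT$u
  rot[2] = belieWTT$un
  rot[3] = elieWTT$unb
  rot[4] = lieWTT$unbe
  rot[5] = ieWTT$unbel
  rot[6] = eWTT$unbeli
  rot[7] = WTT$unbelie
  rot[8] = TT$unbelieW
  rot[9] = T$unbelieWT
  rot[10] = $unbelieWTT
Sorted (with $ < everything):
  sorted[0] = $unbelieWTT
  sorted[1] = T$unbelieWT
  sorted[2] = TT$unbelieW
  sorted[3] = WTT$unbelie
  sorted[4] = belieWTT$un
  sorted[5] = eWTT$unbeli
  sorted[6] = elieWTT$unb
  sorted[7] = ieWTT$unbel
  sorted[8] = lieWTT$unbe
  sorted[9] = nbelieWTT$u
  sorted[10] = unbelieWTT$
sorted[3] = WTT$unbelie

Answer: WTT$unbelie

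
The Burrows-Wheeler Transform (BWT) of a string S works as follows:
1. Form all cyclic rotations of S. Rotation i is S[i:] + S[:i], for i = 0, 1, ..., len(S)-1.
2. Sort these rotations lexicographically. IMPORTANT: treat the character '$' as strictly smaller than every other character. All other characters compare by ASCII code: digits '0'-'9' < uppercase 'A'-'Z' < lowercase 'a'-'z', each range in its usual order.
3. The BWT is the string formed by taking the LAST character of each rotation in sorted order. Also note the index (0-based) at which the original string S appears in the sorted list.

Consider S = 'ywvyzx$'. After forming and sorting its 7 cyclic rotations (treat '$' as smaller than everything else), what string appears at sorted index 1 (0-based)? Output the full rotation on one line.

Answer: vyzx$yw

Derivation:
All 7 rotations (rotation i = S[i:]+S[:i]):
  rot[0] = ywvyzx$
  rot[1] = wvyzx$y
  rot[2] = vyzx$yw
  rot[3] = yzx$ywv
  rot[4] = zx$ywvy
  rot[5] = x$ywvyz
  rot[6] = $ywvyzx
Sorted (with $ < everything):
  sorted[0] = $ywvyzx
  sorted[1] = vyzx$yw
  sorted[2] = wvyzx$y
  sorted[3] = x$ywvyz
  sorted[4] = ywvyzx$
  sorted[5] = yzx$ywv
  sorted[6] = zx$ywvy
sorted[1] = vyzx$yw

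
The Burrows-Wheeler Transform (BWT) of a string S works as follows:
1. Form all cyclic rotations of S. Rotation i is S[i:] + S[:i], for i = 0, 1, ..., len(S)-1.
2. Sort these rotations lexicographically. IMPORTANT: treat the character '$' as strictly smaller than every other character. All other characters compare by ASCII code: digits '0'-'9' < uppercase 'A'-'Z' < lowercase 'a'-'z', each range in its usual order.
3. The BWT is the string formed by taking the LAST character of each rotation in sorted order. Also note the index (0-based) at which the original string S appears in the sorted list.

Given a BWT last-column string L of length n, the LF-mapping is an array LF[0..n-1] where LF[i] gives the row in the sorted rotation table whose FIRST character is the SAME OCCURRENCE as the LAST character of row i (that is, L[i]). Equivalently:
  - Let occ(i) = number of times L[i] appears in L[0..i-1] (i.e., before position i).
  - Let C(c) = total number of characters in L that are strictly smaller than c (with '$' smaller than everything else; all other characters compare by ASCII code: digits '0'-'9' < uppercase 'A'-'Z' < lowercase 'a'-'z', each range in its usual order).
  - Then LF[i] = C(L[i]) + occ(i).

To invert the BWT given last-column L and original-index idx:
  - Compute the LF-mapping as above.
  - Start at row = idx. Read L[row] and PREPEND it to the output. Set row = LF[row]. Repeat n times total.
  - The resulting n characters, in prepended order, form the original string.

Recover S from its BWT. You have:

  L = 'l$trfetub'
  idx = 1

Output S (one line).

Answer: butterfl$

Derivation:
LF mapping: 4 0 6 5 3 2 7 8 1
Walk LF starting at row 1, prepending L[row]:
  step 1: row=1, L[1]='$', prepend. Next row=LF[1]=0
  step 2: row=0, L[0]='l', prepend. Next row=LF[0]=4
  step 3: row=4, L[4]='f', prepend. Next row=LF[4]=3
  step 4: row=3, L[3]='r', prepend. Next row=LF[3]=5
  step 5: row=5, L[5]='e', prepend. Next row=LF[5]=2
  step 6: row=2, L[2]='t', prepend. Next row=LF[2]=6
  step 7: row=6, L[6]='t', prepend. Next row=LF[6]=7
  step 8: row=7, L[7]='u', prepend. Next row=LF[7]=8
  step 9: row=8, L[8]='b', prepend. Next row=LF[8]=1
Reversed output: butterfl$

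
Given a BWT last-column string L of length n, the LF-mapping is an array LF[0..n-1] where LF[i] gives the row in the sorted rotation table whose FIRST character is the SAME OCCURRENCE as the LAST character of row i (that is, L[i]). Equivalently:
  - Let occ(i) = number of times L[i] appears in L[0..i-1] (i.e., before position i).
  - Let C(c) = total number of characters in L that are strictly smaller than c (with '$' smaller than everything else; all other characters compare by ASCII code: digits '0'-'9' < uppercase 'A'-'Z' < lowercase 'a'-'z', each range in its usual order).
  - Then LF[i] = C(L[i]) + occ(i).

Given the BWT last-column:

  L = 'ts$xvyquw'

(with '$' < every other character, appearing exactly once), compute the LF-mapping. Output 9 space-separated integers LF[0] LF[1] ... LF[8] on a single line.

Char counts: '$':1, 'q':1, 's':1, 't':1, 'u':1, 'v':1, 'w':1, 'x':1, 'y':1
C (first-col start): C('$')=0, C('q')=1, C('s')=2, C('t')=3, C('u')=4, C('v')=5, C('w')=6, C('x')=7, C('y')=8
L[0]='t': occ=0, LF[0]=C('t')+0=3+0=3
L[1]='s': occ=0, LF[1]=C('s')+0=2+0=2
L[2]='$': occ=0, LF[2]=C('$')+0=0+0=0
L[3]='x': occ=0, LF[3]=C('x')+0=7+0=7
L[4]='v': occ=0, LF[4]=C('v')+0=5+0=5
L[5]='y': occ=0, LF[5]=C('y')+0=8+0=8
L[6]='q': occ=0, LF[6]=C('q')+0=1+0=1
L[7]='u': occ=0, LF[7]=C('u')+0=4+0=4
L[8]='w': occ=0, LF[8]=C('w')+0=6+0=6

Answer: 3 2 0 7 5 8 1 4 6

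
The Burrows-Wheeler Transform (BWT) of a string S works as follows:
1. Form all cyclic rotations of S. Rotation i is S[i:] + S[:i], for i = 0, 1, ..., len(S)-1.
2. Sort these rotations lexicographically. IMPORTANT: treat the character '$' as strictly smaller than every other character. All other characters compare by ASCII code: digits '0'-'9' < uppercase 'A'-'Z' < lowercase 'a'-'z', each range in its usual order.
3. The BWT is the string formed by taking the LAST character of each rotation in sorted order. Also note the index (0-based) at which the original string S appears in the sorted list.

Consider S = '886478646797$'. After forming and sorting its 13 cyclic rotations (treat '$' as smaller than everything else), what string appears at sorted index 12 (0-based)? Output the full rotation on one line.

Answer: 97$8864786467

Derivation:
All 13 rotations (rotation i = S[i:]+S[:i]):
  rot[0] = 886478646797$
  rot[1] = 86478646797$8
  rot[2] = 6478646797$88
  rot[3] = 478646797$886
  rot[4] = 78646797$8864
  rot[5] = 8646797$88647
  rot[6] = 646797$886478
  rot[7] = 46797$8864786
  rot[8] = 6797$88647864
  rot[9] = 797$886478646
  rot[10] = 97$8864786467
  rot[11] = 7$88647864679
  rot[12] = $886478646797
Sorted (with $ < everything):
  sorted[0] = $886478646797
  sorted[1] = 46797$8864786
  sorted[2] = 478646797$886
  sorted[3] = 646797$886478
  sorted[4] = 6478646797$88
  sorted[5] = 6797$88647864
  sorted[6] = 7$88647864679
  sorted[7] = 78646797$8864
  sorted[8] = 797$886478646
  sorted[9] = 8646797$88647
  sorted[10] = 86478646797$8
  sorted[11] = 886478646797$
  sorted[12] = 97$8864786467
sorted[12] = 97$8864786467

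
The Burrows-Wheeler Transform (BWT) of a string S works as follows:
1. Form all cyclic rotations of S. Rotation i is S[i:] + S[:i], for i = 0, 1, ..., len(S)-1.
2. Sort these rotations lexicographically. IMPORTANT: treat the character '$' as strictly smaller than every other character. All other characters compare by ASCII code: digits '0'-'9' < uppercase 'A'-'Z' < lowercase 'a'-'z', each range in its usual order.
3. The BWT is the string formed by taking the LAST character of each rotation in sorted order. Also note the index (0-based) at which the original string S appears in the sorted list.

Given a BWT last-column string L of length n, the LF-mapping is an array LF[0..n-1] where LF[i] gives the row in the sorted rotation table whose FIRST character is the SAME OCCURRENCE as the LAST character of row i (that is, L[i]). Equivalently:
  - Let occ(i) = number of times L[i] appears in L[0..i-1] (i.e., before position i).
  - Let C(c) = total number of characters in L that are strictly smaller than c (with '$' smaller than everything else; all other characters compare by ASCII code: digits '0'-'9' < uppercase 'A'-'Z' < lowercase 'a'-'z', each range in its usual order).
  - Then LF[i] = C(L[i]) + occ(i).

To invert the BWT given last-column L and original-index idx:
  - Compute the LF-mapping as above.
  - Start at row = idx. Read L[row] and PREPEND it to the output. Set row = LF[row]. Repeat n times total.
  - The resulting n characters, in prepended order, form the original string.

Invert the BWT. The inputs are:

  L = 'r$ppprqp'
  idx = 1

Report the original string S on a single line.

LF mapping: 6 0 1 2 3 7 5 4
Walk LF starting at row 1, prepending L[row]:
  step 1: row=1, L[1]='$', prepend. Next row=LF[1]=0
  step 2: row=0, L[0]='r', prepend. Next row=LF[0]=6
  step 3: row=6, L[6]='q', prepend. Next row=LF[6]=5
  step 4: row=5, L[5]='r', prepend. Next row=LF[5]=7
  step 5: row=7, L[7]='p', prepend. Next row=LF[7]=4
  step 6: row=4, L[4]='p', prepend. Next row=LF[4]=3
  step 7: row=3, L[3]='p', prepend. Next row=LF[3]=2
  step 8: row=2, L[2]='p', prepend. Next row=LF[2]=1
Reversed output: pppprqr$

Answer: pppprqr$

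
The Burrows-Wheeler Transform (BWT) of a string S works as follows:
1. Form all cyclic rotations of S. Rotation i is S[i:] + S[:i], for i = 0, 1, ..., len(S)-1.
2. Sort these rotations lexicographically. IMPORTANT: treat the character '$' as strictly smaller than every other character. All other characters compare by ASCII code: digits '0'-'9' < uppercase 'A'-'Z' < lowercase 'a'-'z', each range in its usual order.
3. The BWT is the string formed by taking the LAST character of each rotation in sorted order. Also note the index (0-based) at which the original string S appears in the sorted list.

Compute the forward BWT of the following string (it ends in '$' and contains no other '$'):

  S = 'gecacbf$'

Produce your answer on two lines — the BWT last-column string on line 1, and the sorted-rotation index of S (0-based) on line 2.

All 8 rotations (rotation i = S[i:]+S[:i]):
  rot[0] = gecacbf$
  rot[1] = ecacbf$g
  rot[2] = cacbf$ge
  rot[3] = acbf$gec
  rot[4] = cbf$geca
  rot[5] = bf$gecac
  rot[6] = f$gecacb
  rot[7] = $gecacbf
Sorted (with $ < everything):
  sorted[0] = $gecacbf  (last char: 'f')
  sorted[1] = acbf$gec  (last char: 'c')
  sorted[2] = bf$gecac  (last char: 'c')
  sorted[3] = cacbf$ge  (last char: 'e')
  sorted[4] = cbf$geca  (last char: 'a')
  sorted[5] = ecacbf$g  (last char: 'g')
  sorted[6] = f$gecacb  (last char: 'b')
  sorted[7] = gecacbf$  (last char: '$')
Last column: fcceagb$
Original string S is at sorted index 7

Answer: fcceagb$
7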